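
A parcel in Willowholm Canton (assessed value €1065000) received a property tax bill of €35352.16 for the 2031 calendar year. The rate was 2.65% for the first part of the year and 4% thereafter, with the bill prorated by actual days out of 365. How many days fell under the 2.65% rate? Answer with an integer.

184 days

Let d = days at the first rate; then 365 − d days at the second rate.
€1065000 × [2.65%·d + 4%·(365−d)] / 365 = €35352.16
Solving gives d = 184, so the new rate took effect on 4 Jul 2031.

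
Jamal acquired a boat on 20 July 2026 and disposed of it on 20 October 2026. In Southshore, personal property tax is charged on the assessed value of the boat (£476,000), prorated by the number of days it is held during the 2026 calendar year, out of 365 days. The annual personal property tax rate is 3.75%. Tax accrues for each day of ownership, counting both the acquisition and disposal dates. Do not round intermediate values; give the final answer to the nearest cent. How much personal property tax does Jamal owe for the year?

£4,548.08

Days held (20 July – 20 October 2026): 93 out of 365
Tax = £476,000 × 3.75% × 93/365 = £4,548.0822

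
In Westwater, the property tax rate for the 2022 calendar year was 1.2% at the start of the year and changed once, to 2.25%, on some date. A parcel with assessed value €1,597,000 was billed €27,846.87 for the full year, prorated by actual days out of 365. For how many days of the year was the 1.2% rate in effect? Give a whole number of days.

Let d = days at the first rate; then 365 − d days at the second rate.
€1,597,000 × [1.2%·d + 2.25%·(365−d)] / 365 = €27,846.87
Solving gives d = 176, so the new rate took effect on 26 June 2022.

176 days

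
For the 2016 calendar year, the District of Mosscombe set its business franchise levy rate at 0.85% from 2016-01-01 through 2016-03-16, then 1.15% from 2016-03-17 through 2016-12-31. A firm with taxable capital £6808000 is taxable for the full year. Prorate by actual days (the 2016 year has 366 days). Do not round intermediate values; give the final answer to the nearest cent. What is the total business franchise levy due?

2016-01-01 to 2016-03-16: 76 days at 0.85% → £6808000 × 0.85% × 76/366 = £12016.3060
2016-03-17 to 2016-12-31: 290 days at 1.15% → £6808000 × 1.15% × 290/366 = £62034.6448
Total = £74050.9508

£74050.95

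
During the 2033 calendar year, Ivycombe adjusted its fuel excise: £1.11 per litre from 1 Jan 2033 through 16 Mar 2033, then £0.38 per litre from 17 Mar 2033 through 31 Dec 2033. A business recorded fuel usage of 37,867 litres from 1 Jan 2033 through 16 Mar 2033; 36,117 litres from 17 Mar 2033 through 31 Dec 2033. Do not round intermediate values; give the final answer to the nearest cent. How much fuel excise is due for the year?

£55756.83

1 Jan – 16 Mar 2033: 37,867 litres at £1.11/litre → £42032.37
17 Mar – 31 Dec 2033: 36,117 litres at £0.38/litre → £13724.46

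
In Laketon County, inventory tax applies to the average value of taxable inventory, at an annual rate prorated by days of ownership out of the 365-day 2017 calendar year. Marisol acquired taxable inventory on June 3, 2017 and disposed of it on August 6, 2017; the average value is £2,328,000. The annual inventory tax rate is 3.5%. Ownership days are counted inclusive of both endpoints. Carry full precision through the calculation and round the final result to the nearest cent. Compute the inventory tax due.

Days held (June 3 – August 6, 2017): 65 out of 365
Tax = £2,328,000 × 3.5% × 65/365 = £14,510.1370

£14,510.14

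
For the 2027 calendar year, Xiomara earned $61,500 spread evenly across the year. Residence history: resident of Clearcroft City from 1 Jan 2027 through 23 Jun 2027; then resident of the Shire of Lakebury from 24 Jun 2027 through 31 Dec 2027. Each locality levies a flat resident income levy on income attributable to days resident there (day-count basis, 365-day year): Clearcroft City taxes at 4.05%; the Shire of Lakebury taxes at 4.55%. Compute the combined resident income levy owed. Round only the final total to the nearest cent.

$2,651.66

Clearcroft City, 1 Jan – 23 Jun 2027: 174 days → $61,500 × 4.05% × 174/365 = $1,187.3712
The Shire of Lakebury, 24 Jun – 31 Dec 2027: 191 days → $61,500 × 4.55% × 191/365 = $1,464.2897
Total = $2,651.6610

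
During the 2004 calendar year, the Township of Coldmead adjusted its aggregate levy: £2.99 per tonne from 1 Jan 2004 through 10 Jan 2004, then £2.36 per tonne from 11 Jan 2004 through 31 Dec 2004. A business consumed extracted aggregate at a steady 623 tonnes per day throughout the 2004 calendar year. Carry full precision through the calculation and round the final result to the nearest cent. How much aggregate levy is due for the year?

£542,047.38

1 Jan – 10 Jan 2004: 10 days × 623 tonnes/day = 6,230 tonnes at £2.99/tonne → £18,627.70
11 Jan – 31 Dec 2004: 356 days × 623 tonnes/day = 221,788 tonnes at £2.36/tonne → £523,419.68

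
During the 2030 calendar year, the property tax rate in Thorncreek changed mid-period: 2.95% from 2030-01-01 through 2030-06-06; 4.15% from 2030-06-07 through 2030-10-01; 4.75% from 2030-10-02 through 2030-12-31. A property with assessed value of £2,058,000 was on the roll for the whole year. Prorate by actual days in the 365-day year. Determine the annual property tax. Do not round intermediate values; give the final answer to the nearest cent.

£77,862.88

2030-01-01 to 2030-06-06: 157 days at 2.95% → £2,058,000 × 2.95% × 157/365 = £26,114.0466
2030-06-07 to 2030-10-01: 117 days at 4.15% → £2,058,000 × 4.15% × 117/365 = £27,377.0384
2030-10-02 to 2030-12-31: 91 days at 4.75% → £2,058,000 × 4.75% × 91/365 = £24,371.7945
Total = £77,862.8795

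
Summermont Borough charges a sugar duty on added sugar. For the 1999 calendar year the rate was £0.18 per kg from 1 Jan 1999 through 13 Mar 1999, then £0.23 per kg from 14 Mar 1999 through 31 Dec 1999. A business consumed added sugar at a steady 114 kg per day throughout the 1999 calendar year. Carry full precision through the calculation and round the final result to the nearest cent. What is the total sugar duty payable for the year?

£9159.90

1 Jan – 13 Mar 1999: 72 days × 114 kg/day = 8,208 kg at £0.18/kg → £1477.44
14 Mar – 31 Dec 1999: 293 days × 114 kg/day = 33,402 kg at £0.23/kg → £7682.46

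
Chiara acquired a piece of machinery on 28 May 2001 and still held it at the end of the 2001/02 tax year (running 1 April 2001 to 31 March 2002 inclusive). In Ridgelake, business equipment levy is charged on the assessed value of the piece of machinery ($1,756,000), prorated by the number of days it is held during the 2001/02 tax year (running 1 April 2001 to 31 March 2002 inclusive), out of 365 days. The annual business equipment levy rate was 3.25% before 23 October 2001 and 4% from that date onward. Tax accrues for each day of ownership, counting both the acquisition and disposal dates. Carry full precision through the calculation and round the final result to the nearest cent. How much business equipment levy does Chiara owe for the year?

$53,930.85

28 May – 22 October 2001: 148 days at 3.25% → $1,756,000 × 3.25% × 148/365 = $23,140.7123
23 October 2001 – 31 March 2002: 160 days at 4% → $1,756,000 × 4% × 160/365 = $30,790.1370
Total = $53,930.8493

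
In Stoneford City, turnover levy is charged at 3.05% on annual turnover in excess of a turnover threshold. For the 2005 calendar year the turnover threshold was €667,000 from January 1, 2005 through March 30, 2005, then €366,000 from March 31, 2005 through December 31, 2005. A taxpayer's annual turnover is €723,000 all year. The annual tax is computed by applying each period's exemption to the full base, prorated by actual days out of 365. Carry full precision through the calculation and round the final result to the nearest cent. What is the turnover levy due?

€8,649.97

January 1 – March 30, 2005: 89 days, exemption €667,000 → (€723,000 − €667,000) × 3.05% × 89/365 = €416.4712
March 31 – December 31, 2005: 276 days, exemption €366,000 → (€723,000 − €366,000) × 3.05% × 276/365 = €8,233.4959
Total = €8,649.9671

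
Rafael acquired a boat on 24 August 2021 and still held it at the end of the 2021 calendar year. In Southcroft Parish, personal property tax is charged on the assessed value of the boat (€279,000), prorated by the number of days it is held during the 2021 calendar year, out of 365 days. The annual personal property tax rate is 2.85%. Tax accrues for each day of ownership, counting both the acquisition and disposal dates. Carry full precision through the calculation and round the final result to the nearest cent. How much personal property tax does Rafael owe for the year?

Days held (24 August – 31 December 2021): 130 out of 365
Tax = €279,000 × 2.85% × 130/365 = €2,832.0411

€2,832.04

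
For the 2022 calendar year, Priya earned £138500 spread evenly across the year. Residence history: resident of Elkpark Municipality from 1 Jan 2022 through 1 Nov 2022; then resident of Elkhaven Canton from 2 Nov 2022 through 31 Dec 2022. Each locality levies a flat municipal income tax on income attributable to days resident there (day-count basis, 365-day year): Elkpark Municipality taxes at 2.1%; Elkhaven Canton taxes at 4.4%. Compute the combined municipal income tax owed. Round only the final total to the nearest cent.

£3432.14

Elkpark Municipality, 1 Jan – 1 Nov 2022: 305 days → £138500 × 2.1% × 305/365 = £2430.3904
Elkhaven Canton, 2 Nov – 31 Dec 2022: 60 days → £138500 × 4.4% × 60/365 = £1001.7534
Total = £3432.1438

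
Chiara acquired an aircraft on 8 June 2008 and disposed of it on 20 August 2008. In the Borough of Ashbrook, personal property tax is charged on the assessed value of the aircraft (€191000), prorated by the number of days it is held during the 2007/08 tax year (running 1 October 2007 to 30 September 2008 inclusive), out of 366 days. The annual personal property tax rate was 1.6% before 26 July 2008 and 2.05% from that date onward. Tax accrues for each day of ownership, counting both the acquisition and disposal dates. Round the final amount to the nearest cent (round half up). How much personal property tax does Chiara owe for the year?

€678.94

8 June – 25 July 2008: 48 days at 1.6% → €191000 × 1.6% × 48/366 = €400.7869
26 July – 20 August 2008: 26 days at 2.05% → €191000 × 2.05% × 26/366 = €278.1503
Total = €678.9372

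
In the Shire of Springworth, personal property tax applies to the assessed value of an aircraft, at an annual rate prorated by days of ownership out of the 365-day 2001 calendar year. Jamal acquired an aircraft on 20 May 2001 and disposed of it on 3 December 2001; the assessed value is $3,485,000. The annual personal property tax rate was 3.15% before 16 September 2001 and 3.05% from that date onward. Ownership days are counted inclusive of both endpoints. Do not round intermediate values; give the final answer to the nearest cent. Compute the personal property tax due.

20 May – 15 September 2001: 119 days at 3.15% → $3,485,000 × 3.15% × 119/365 = $35,790.4726
16 September – 3 December 2001: 79 days at 3.05% → $3,485,000 × 3.05% × 79/365 = $23,005.7740
Total = $58,796.2466

$58,796.25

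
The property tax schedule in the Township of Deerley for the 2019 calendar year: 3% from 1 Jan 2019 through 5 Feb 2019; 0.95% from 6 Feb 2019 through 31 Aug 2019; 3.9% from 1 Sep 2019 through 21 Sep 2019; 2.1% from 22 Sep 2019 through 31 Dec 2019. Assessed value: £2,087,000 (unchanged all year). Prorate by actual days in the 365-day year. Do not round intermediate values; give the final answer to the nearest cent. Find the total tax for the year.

1 Jan – 5 Feb 2019: 36 days at 3% → £2,087,000 × 3% × 36/365 = £6,175.2329
6 Feb – 31 Aug 2019: 207 days at 0.95% → £2,087,000 × 0.95% × 207/365 = £11,244.0699
1 Sep – 21 Sep 2019: 21 days at 3.9% → £2,087,000 × 3.9% × 21/365 = £4,682.8849
22 Sep – 31 Dec 2019: 101 days at 2.1% → £2,087,000 × 2.1% × 101/365 = £12,127.4712
Total = £34,229.6589

£34,229.66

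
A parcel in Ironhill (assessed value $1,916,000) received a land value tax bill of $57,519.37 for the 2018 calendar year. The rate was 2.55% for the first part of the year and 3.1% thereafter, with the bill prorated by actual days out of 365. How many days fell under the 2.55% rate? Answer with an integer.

Let d = days at the first rate; then 365 − d days at the second rate.
$1,916,000 × [2.55%·d + 3.1%·(365−d)] / 365 = $57,519.37
Solving gives d = 65, so the new rate took effect on 7 March 2018.

65 days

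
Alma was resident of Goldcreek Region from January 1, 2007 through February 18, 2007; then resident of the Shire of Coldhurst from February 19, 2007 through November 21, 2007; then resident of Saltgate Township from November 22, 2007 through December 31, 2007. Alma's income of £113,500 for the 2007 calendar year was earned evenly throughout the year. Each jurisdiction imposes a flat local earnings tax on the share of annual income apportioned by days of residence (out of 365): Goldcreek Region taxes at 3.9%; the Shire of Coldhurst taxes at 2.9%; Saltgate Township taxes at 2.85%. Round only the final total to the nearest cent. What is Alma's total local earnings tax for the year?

£3,437.65

Goldcreek Region, January 1 – February 18, 2007: 49 days → £113,500 × 3.9% × 49/365 = £594.2425
The Shire of Coldhurst, February 19 – November 21, 2007: 276 days → £113,500 × 2.9% × 276/365 = £2,488.9151
Saltgate Township, November 22 – December 31, 2007: 40 days → £113,500 × 2.85% × 40/365 = £354.4932
Total = £3,437.6507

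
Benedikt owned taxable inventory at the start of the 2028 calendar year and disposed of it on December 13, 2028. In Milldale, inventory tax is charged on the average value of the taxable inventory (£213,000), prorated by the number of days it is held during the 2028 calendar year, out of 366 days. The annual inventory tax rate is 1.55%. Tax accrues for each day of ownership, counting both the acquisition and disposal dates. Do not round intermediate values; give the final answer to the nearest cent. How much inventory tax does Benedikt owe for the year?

£3,139.13

Days held (January 1 – December 13, 2028): 348 out of 366
Tax = £213,000 × 1.55% × 348/366 = £3,139.1311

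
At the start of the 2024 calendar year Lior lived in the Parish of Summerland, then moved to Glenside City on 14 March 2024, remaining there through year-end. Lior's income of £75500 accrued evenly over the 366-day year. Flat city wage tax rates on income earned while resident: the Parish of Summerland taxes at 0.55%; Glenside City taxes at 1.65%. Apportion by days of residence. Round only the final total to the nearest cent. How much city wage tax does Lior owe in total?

The Parish of Summerland, 1 January – 13 March 2024: 73 days → £75500 × 0.55% × 73/366 = £82.8231
Glenside City, 14 March – 31 December 2024: 293 days → £75500 × 1.65% × 293/366 = £997.2807
Total = £1080.1038

£1080.10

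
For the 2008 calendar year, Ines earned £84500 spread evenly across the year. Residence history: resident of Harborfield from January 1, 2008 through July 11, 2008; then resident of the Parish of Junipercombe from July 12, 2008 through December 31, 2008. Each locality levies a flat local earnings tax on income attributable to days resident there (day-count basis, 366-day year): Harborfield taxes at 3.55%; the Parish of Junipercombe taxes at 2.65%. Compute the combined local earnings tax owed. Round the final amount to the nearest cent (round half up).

£2640.28

Harborfield, January 1 – July 11, 2008: 193 days → £84500 × 3.55% × 193/366 = £1581.8354
The Parish of Junipercombe, July 12 – December 31, 2008: 173 days → £84500 × 2.65% × 173/366 = £1058.4433
Total = £2640.2787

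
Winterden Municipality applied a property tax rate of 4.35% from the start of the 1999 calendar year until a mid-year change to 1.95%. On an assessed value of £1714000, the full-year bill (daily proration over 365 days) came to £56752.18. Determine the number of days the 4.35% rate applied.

207 days

Let d = days at the first rate; then 365 − d days at the second rate.
£1714000 × [4.35%·d + 1.95%·(365−d)] / 365 = £56752.18
Solving gives d = 207, so the new rate took effect on 27 July 1999.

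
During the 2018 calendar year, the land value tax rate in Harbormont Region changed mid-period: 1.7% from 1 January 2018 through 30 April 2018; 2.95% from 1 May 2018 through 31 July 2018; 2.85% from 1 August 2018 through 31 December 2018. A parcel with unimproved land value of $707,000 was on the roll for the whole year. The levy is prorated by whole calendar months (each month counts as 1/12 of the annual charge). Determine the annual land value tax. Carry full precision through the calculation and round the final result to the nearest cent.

1 January – 30 April 2018: 4 months at 1.7% → $707,000 × 1.7% × 4/12 = $4,006.3333
1 May – 31 July 2018: 3 months at 2.95% → $707,000 × 2.95% × 3/12 = $5,214.1250
1 August – 31 December 2018: 5 months at 2.85% → $707,000 × 2.85% × 5/12 = $8,395.6250
Total = $17,616.0833

$17,616.08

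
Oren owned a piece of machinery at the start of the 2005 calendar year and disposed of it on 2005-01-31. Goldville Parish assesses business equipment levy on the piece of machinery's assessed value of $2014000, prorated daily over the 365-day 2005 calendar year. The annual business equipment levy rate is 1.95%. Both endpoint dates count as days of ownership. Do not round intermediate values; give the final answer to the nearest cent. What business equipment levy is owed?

Days held (2005-01-01 to 2005-01-31): 31 out of 365
Tax = $2014000 × 1.95% × 31/365 = $3335.5151

$3335.52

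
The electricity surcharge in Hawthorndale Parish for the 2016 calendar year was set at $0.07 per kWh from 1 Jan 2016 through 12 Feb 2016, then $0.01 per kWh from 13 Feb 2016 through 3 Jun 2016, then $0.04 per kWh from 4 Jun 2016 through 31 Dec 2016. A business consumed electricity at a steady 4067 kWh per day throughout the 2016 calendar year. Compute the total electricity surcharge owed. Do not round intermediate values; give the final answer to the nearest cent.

1 Jan – 12 Feb 2016: 43 days × 4067 kWh/day = 174,881 kWh at $0.07/kWh → $12241.67
13 Feb – 3 Jun 2016: 112 days × 4067 kWh/day = 455,504 kWh at $0.01/kWh → $4555.04
4 Jun – 31 Dec 2016: 211 days × 4067 kWh/day = 858,137 kWh at $0.04/kWh → $34325.48

$51122.19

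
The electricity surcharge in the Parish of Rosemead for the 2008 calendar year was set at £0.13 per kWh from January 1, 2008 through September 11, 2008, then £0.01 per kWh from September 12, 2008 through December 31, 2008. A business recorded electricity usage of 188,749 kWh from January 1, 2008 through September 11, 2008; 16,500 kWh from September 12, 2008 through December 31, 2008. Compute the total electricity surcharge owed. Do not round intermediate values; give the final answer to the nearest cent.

£24,702.37

January 1 – September 11, 2008: 188,749 kWh at £0.13/kWh → £24,537.37
September 12 – December 31, 2008: 16,500 kWh at £0.01/kWh → £165.00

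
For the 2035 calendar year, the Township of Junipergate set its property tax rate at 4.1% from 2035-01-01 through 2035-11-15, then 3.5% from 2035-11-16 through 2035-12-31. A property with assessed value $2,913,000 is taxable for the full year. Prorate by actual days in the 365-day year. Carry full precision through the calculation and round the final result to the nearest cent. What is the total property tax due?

$117,230.29

2035-01-01 to 2035-11-15: 319 days at 4.1% → $2,913,000 × 4.1% × 319/365 = $104,381.1699
2035-11-16 to 2035-12-31: 46 days at 3.5% → $2,913,000 × 3.5% × 46/365 = $12,849.1233
Total = $117,230.2932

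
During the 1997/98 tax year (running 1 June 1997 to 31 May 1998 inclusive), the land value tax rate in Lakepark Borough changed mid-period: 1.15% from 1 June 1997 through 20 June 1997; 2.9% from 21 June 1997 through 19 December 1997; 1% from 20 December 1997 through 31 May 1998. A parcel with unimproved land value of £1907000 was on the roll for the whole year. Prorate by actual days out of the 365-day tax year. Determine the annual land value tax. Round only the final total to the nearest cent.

1 June – 20 June 1997: 20 days at 1.15% → £1907000 × 1.15% × 20/365 = £1201.6712
21 June – 19 December 1997: 182 days at 2.9% → £1907000 × 2.9% × 182/365 = £27575.7425
20 December 1997 – 31 May 1998: 163 days at 1% → £1907000 × 1% × 163/365 = £8516.1918
Total = £37293.6055

£37293.61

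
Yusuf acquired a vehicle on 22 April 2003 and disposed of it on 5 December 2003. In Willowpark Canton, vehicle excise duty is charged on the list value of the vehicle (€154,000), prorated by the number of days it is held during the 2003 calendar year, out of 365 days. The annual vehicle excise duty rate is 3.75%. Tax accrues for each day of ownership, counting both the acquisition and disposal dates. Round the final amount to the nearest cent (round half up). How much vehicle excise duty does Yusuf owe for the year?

Days held (22 April – 5 December 2003): 228 out of 365
Tax = €154,000 × 3.75% × 228/365 = €3,607.3973

€3,607.40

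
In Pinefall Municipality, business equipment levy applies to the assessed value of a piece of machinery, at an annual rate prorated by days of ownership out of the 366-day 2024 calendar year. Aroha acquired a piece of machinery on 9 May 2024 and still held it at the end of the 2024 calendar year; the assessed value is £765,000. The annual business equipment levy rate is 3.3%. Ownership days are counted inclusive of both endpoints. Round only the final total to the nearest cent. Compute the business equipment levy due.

Days held (9 May – 31 December 2024): 237 out of 366
Tax = £765,000 × 3.3% × 237/366 = £16,347.1721

£16,347.17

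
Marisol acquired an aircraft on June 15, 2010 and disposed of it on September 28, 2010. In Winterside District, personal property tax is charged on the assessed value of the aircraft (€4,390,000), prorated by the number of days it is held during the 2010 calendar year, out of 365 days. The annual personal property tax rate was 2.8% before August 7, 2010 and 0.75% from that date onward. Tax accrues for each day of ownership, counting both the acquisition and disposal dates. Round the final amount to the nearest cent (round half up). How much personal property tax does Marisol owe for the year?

€22,629.55

June 15 – August 6, 2010: 53 days at 2.8% → €4,390,000 × 2.8% × 53/365 = €17,848.6575
August 7 – September 28, 2010: 53 days at 0.75% → €4,390,000 × 0.75% × 53/365 = €4,780.8904
Total = €22,629.5479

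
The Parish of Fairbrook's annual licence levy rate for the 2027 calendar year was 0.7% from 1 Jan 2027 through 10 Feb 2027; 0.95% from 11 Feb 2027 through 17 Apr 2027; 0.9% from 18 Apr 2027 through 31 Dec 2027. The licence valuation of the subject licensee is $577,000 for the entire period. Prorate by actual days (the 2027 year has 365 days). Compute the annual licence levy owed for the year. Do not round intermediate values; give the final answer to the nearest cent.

$5,115.54

1 Jan – 10 Feb 2027: 41 days at 0.7% → $577,000 × 0.7% × 41/365 = $453.6959
11 Feb – 17 Apr 2027: 66 days at 0.95% → $577,000 × 0.95% × 66/365 = $991.1753
18 Apr – 31 Dec 2027: 258 days at 0.9% → $577,000 × 0.9% × 258/365 = $3,670.6685
Total = $5,115.5397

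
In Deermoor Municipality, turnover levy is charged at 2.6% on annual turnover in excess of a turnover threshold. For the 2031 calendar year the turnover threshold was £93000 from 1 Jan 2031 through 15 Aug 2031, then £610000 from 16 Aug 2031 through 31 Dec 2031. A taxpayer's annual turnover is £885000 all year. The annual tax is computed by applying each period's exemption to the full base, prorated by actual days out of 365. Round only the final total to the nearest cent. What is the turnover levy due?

1 Jan – 15 Aug 2031: 227 days, exemption £93000 → (£885000 − £93000) × 2.6% × 227/365 = £12806.5315
16 Aug – 31 Dec 2031: 138 days, exemption £610000 → (£885000 − £610000) × 2.6% × 138/365 = £2703.2877
Total = £15509.8192

£15509.82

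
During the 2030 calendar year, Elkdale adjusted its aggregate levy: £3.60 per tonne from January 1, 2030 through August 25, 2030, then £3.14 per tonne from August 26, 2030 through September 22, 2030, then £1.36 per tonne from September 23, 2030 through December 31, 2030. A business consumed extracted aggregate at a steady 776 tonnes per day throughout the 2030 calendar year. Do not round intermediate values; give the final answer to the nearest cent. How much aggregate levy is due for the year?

January 1 – August 25, 2030: 237 days × 776 tonnes/day = 183,912 tonnes at £3.60/tonne → £662083.20
August 26 – September 22, 2030: 28 days × 776 tonnes/day = 21,728 tonnes at £3.14/tonne → £68225.92
September 23 – December 31, 2030: 100 days × 776 tonnes/day = 77,600 tonnes at £1.36/tonne → £105536.00

£835845.12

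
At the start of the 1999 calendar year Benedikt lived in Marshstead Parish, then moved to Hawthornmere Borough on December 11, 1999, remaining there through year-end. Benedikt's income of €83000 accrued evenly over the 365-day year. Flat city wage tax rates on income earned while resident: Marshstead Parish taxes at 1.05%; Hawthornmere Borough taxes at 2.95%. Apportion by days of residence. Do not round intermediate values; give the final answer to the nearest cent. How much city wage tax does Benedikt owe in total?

€962.23

Marshstead Parish, January 1 – December 10, 1999: 344 days → €83000 × 1.05% × 344/365 = €821.3589
Hawthornmere Borough, December 11 – December 31, 1999: 21 days → €83000 × 2.95% × 21/365 = €140.8726
Total = €962.2315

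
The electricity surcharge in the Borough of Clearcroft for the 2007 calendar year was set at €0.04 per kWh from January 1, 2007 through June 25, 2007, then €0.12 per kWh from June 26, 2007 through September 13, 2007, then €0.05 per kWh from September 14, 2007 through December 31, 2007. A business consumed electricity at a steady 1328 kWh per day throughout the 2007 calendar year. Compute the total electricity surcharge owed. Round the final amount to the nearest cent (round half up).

€29335.52

January 1 – June 25, 2007: 176 days × 1328 kWh/day = 233,728 kWh at €0.04/kWh → €9349.12
June 26 – September 13, 2007: 80 days × 1328 kWh/day = 106,240 kWh at €0.12/kWh → €12748.80
September 14 – December 31, 2007: 109 days × 1328 kWh/day = 144,752 kWh at €0.05/kWh → €7237.60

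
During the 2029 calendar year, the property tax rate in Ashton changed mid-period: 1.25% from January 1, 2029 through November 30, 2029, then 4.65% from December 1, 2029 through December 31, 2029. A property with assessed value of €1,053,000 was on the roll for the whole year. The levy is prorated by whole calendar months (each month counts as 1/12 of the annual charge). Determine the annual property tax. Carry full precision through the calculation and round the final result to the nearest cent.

January 1 – November 30, 2029: 11 months at 1.25% → €1,053,000 × 1.25% × 11/12 = €12,065.6250
December 1 – December 31, 2029: 1 month at 4.65% → €1,053,000 × 4.65% × 1/12 = €4,080.3750
Total = €16,146.0000

€16,146.00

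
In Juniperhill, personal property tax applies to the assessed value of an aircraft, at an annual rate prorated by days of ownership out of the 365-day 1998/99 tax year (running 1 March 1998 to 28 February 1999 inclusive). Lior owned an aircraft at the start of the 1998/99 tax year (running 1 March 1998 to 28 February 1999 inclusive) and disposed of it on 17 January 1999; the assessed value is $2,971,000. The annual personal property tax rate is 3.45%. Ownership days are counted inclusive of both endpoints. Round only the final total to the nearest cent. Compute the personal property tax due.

Days held (1 March 1998 – 17 January 1999): 323 out of 365
Tax = $2,971,000 × 3.45% × 323/365 = $90,705.0370

$90,705.04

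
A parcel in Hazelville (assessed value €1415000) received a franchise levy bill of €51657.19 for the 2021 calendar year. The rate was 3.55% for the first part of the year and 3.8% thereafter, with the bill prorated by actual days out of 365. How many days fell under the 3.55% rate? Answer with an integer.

218 days

Let d = days at the first rate; then 365 − d days at the second rate.
€1415000 × [3.55%·d + 3.8%·(365−d)] / 365 = €51657.19
Solving gives d = 218, so the new rate took effect on 7 Aug 2021.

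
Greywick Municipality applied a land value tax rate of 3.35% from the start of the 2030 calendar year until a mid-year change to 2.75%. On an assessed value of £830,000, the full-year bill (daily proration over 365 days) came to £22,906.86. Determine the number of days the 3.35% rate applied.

6 days

Let d = days at the first rate; then 365 − d days at the second rate.
£830,000 × [3.35%·d + 2.75%·(365−d)] / 365 = £22,906.86
Solving gives d = 6, so the new rate took effect on 7 January 2030.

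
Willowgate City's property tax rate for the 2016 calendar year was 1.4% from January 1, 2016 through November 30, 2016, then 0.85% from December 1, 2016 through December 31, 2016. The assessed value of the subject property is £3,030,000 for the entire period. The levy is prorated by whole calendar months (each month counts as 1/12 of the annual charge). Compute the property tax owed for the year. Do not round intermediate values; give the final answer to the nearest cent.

January 1 – November 30, 2016: 11 months at 1.4% → £3,030,000 × 1.4% × 11/12 = £38,885.0000
December 1 – December 31, 2016: 1 month at 0.85% → £3,030,000 × 0.85% × 1/12 = £2,146.2500
Total = £41,031.2500

£41,031.25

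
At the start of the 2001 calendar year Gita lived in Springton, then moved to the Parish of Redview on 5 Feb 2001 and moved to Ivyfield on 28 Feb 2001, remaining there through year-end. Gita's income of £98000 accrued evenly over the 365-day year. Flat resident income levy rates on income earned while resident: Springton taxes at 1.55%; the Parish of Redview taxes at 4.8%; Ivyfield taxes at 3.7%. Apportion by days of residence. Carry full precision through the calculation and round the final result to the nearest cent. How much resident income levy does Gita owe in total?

£3491.89

Springton, 1 Jan – 4 Feb 2001: 35 days → £98000 × 1.55% × 35/365 = £145.6575
The Parish of Redview, 5 Feb – 27 Feb 2001: 23 days → £98000 × 4.8% × 23/365 = £296.4164
Ivyfield, 28 Feb – 31 Dec 2001: 307 days → £98000 × 3.7% × 307/365 = £3049.8137
Total = £3491.8877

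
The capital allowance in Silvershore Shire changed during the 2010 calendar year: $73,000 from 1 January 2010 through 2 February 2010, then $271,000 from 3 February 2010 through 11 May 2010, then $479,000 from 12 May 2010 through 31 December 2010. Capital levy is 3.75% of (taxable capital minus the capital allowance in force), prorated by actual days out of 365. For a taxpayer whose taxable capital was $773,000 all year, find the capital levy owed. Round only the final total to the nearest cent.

$14,495.75

1 January – 2 February 2010: 33 days, exemption $73,000 → ($773,000 − $73,000) × 3.75% × 33/365 = $2,373.2877
3 February – 11 May 2010: 98 days, exemption $271,000 → ($773,000 − $271,000) × 3.75% × 98/365 = $5,054.3836
12 May – 31 December 2010: 234 days, exemption $479,000 → ($773,000 − $479,000) × 3.75% × 234/365 = $7,068.0822
Total = $14,495.7534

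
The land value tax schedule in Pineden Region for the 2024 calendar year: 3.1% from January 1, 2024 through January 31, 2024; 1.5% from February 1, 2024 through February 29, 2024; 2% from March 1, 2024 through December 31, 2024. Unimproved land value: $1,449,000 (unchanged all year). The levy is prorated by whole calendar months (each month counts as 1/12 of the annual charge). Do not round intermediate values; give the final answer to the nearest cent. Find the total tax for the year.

$29,704.50

January 1 – January 31, 2024: 1 month at 3.1% → $1,449,000 × 3.1% × 1/12 = $3,743.2500
February 1 – February 29, 2024: 1 month at 1.5% → $1,449,000 × 1.5% × 1/12 = $1,811.2500
March 1 – December 31, 2024: 10 months at 2% → $1,449,000 × 2% × 10/12 = $24,150.0000
Total = $29,704.5000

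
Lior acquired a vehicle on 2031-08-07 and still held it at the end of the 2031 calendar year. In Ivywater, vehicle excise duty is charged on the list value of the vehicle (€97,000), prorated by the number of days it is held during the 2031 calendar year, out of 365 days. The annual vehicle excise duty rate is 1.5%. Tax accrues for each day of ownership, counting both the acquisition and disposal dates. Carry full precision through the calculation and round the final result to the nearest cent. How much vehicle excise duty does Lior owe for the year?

Days held (2031-08-07 to 2031-12-31): 147 out of 365
Tax = €97,000 × 1.5% × 147/365 = €585.9863

€585.99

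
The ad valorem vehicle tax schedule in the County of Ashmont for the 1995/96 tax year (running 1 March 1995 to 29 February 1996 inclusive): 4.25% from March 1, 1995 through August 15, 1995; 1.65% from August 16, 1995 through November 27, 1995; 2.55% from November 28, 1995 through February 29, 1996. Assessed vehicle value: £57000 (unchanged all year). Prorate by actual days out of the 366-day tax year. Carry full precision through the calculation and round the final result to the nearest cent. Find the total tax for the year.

March 1 – August 15, 1995: 168 days at 4.25% → £57000 × 4.25% × 168/366 = £1111.9672
August 16 – November 27, 1995: 104 days at 1.65% → £57000 × 1.65% × 104/366 = £267.2459
November 28, 1995 – February 29, 1996: 94 days at 2.55% → £57000 × 2.55% × 94/366 = £373.3033
Total = £1752.5164

£1752.52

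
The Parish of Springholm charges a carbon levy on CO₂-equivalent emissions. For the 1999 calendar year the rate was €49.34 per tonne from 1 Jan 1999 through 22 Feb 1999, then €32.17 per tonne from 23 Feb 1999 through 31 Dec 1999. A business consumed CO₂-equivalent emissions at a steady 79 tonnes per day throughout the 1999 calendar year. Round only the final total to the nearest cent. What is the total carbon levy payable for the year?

1 Jan – 22 Feb 1999: 53 days × 79 tonnes/day = 4,187 tonnes at €49.34/tonne → €206,586.58
23 Feb – 31 Dec 1999: 312 days × 79 tonnes/day = 24,648 tonnes at €32.17/tonne → €792,926.16

€999,512.74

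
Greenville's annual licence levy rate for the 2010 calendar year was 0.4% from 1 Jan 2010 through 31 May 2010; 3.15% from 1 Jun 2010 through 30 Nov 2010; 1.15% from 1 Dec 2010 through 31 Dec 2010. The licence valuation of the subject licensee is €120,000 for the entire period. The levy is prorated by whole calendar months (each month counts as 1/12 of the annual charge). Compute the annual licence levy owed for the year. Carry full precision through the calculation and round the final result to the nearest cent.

1 Jan – 31 May 2010: 5 months at 0.4% → €120,000 × 0.4% × 5/12 = €200.0000
1 Jun – 30 Nov 2010: 6 months at 3.15% → €120,000 × 3.15% × 6/12 = €1,890.0000
1 Dec – 31 Dec 2010: 1 month at 1.15% → €120,000 × 1.15% × 1/12 = €115.0000
Total = €2,205.0000

€2,205.00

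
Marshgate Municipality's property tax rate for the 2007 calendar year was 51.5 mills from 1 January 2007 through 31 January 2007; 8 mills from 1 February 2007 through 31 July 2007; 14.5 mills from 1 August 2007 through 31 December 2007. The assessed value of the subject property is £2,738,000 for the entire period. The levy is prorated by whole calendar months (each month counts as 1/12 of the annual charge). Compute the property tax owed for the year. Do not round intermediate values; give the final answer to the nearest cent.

1 January – 31 January 2007: 1 month at 51.5 mills → £2,738,000 × 5.15% × 1/12 = £11,750.5833
1 February – 31 July 2007: 6 months at 8 mills → £2,738,000 × 0.8% × 6/12 = £10,952.0000
1 August – 31 December 2007: 5 months at 14.5 mills → £2,738,000 × 1.45% × 5/12 = £16,542.0833
Total = £39,244.6667

£39,244.67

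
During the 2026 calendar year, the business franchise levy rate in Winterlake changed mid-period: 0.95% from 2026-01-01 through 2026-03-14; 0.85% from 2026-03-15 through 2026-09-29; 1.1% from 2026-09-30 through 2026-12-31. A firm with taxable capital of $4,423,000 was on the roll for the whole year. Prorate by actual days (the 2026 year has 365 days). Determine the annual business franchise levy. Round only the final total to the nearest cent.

$41,297.49

2026-01-01 to 2026-03-14: 73 days at 0.95% → $4,423,000 × 0.95% × 73/365 = $8,403.7000
2026-03-15 to 2026-09-29: 199 days at 0.85% → $4,423,000 × 0.85% × 199/365 = $20,497.2726
2026-09-30 to 2026-12-31: 93 days at 1.1% → $4,423,000 × 1.1% × 93/365 = $12,396.5178
Total = $41,297.4904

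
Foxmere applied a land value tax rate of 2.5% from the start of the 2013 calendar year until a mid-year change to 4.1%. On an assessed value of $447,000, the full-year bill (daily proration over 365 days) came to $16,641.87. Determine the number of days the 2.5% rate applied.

86 days

Let d = days at the first rate; then 365 − d days at the second rate.
$447,000 × [2.5%·d + 4.1%·(365−d)] / 365 = $16,641.87
Solving gives d = 86, so the new rate took effect on 28 March 2013.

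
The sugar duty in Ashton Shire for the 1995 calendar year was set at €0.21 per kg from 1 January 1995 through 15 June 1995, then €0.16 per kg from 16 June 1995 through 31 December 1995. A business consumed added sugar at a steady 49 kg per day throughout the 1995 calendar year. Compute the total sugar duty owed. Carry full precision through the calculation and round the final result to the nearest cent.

€3,268.30

1 January – 15 June 1995: 166 days × 49 kg/day = 8,134 kg at €0.21/kg → €1,708.14
16 June – 31 December 1995: 199 days × 49 kg/day = 9,751 kg at €0.16/kg → €1,560.16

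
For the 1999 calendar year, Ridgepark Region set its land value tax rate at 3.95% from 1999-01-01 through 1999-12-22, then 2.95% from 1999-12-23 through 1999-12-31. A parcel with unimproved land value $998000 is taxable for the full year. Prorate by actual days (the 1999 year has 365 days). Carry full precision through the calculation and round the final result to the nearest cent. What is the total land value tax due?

1999-01-01 to 1999-12-22: 356 days at 3.95% → $998000 × 3.95% × 356/365 = $38448.9753
1999-12-23 to 1999-12-31: 9 days at 2.95% → $998000 × 2.95% × 9/365 = $725.9425
Total = $39174.9178

$39174.92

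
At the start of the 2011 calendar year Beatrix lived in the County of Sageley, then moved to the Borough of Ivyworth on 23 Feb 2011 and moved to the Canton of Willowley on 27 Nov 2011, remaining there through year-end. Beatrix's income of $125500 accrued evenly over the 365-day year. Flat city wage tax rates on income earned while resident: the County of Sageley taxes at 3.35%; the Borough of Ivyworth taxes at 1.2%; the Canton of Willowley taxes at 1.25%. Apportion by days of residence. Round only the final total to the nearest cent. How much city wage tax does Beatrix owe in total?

The County of Sageley, 1 Jan – 22 Feb 2011: 53 days → $125500 × 3.35% × 53/365 = $610.4801
The Borough of Ivyworth, 23 Feb – 26 Nov 2011: 277 days → $125500 × 1.2% × 277/365 = $1142.9096
The Canton of Willowley, 27 Nov – 31 Dec 2011: 35 days → $125500 × 1.25% × 35/365 = $150.4281
Total = $1903.8178

$1903.82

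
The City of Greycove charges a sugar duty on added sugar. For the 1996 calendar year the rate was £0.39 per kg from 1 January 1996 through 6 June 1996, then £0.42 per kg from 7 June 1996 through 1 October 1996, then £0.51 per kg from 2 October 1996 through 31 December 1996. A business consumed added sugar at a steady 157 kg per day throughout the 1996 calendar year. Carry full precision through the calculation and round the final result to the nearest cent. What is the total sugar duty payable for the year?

£24675.69

1 January – 6 June 1996: 158 days × 157 kg/day = 24,806 kg at £0.39/kg → £9674.34
7 June – 1 October 1996: 117 days × 157 kg/day = 18,369 kg at £0.42/kg → £7714.98
2 October – 31 December 1996: 91 days × 157 kg/day = 14,287 kg at £0.51/kg → £7286.37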